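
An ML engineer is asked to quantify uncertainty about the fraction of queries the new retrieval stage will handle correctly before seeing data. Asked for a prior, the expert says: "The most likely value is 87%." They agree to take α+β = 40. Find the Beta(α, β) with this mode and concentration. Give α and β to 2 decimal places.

For α,β > 1 the Beta mode is (α−1)/(α+β−2). With α+β = 40, the mode is (α−1)/38.
Set (α−1)/38 = 0.87 → α = 1 + 0.87·38 = 34.06.
β = 40 − α = 5.94.

α = 34.06, β = 5.94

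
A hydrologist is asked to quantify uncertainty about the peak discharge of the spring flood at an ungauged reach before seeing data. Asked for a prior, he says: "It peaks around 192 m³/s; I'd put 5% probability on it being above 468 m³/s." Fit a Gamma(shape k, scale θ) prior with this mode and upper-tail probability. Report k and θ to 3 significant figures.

Gamma(k,θ) with k>1 has mode (k−1)θ, so θ = 192/(k−1).
Need P(X < 468) = 0.95 with θ tied to k this way. Start at k = 2, θ = 192: P(X<468) ≈ 0.700.
Too low — raise k to concentrate. Iterating converges to k ≈ 4.43.
Then θ = 192/(4.43−1) ≈ 56.

k ≈ 4.43, θ ≈ 56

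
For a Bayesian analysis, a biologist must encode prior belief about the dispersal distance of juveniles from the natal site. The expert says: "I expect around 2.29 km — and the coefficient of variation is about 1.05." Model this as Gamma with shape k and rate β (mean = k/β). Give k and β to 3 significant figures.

For Gamma(k, rate β): mean = k/β, variance = k/β², so CV = 1/√k.
CV = 1.05, hence k = 1/CV² = 0.907.
Then β = k/mean = 0.907/2.29 = 0.396.

k ≈ 0.907, β ≈ 0.396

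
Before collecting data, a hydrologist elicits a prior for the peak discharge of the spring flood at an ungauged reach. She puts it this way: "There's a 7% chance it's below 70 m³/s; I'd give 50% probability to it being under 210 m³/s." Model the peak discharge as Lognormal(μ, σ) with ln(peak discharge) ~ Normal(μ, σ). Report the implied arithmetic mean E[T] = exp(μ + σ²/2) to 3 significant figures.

If T ~ Lognormal(μ,σ) then ln T ~ Normal(μ,σ), so the p-quantile of ln T is μ + z_p·σ.
ln(70) = 4.248 and ln(210) = 5.347; z_{0.07} = -1.476, z_{0.5} = 0.
σ = (5.347 − 4.248)/(0 − (-1.476)) = 0.744.
μ = 4.248 − (-1.476)·0.744 = 5.347.
E[T] = exp(μ + σ²/2) = exp(5.347 + 0.2771) = 277 m³/s.

E[T] ≈ 277 m³/s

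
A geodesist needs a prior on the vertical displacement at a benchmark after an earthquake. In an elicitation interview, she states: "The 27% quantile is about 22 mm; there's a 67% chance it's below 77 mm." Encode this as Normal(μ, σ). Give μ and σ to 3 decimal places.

For Normal(μ,σ), the p-quantile is μ + z_p·σ. Here z_{0.27} = -0.6128, z_{0.67} = 0.4399.
So 22 = μ − 0.6128σ and 77 = μ + 0.4399σ.
Subtracting: σ = (77 − 22)/(0.4399 − (-0.6128)) = 52.245.
Then μ = 22 − (-0.6128)·52.245 = 54.017.

μ = 54.017, σ = 52.245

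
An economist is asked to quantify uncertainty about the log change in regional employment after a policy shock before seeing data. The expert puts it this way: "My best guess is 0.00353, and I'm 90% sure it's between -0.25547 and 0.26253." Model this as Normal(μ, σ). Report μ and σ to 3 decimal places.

μ = 0.004, σ = 0.157

A symmetric 90% interval runs μ ± z·σ with z = 1.645.
Half-width = 0.259, so σ = 0.259/1.645 = 0.157.
μ is the stated best guess, 0.004.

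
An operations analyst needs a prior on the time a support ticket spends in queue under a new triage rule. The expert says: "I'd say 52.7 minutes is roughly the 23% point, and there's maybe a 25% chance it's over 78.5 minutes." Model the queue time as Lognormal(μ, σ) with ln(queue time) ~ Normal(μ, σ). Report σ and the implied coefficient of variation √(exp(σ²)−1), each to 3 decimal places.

If T ~ Lognormal(μ,σ) then ln T ~ Normal(μ,σ), so the p-quantile of ln T is μ + z_p·σ.
ln(52.7) = 3.965 and ln(78.5) = 4.363; z_{0.23} = -0.7388, z_{0.75} = 0.6745.
σ = (4.363 − 3.965)/(0.6745 − (-0.7388)) = 0.282.
μ = 3.965 − (-0.7388)·0.282 = 4.173.
CV = √(exp(σ²)−1) = √(exp(0.0795)−1) = 0.288.

σ ≈ 0.282, CV ≈ 0.288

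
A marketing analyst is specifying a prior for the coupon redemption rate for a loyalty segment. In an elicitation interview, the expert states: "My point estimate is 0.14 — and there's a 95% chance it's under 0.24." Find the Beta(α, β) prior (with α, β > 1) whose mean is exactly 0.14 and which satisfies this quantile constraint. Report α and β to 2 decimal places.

With mean 0.14 fixed, write α = 0.14s, β = 0.86s where s = α+β.
Need P(θ < 0.24) = 0.95 under Beta(0.14s, 0.86s). Normal approximation: (q−m)/√(m(1−m)/s) ≈ z_{0.95} = 1.64, so s ≈ 0.14·0.86·(1.64)²/(0.24−0.14)² = 32.6.
At s = 32.6: P(θ<0.24) ≈ 0.936. Adjusting to match 0.95 gives s ≈ 38.84.
So α = 0.14·38.84 ≈ 5.44, β = 0.86·38.84 ≈ 33.40.

α ≈ 5.44, β ≈ 33.40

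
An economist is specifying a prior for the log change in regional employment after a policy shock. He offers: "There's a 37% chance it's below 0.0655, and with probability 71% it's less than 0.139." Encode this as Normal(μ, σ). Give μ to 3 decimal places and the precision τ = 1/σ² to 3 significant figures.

For Normal(μ,σ), the p-quantile is μ + z_p·σ. Here z_{0.37} = -0.3319, z_{0.71} = 0.5534.
So 0.0655 = μ − 0.3319σ and 0.139 = μ + 0.5534σ.
Subtracting: σ = (0.139 − 0.0655)/(0.5534 − (-0.3319)) = 0.083.
Then μ = 0.0655 − (-0.3319)·0.083 = 0.093.
Precision τ = 1/σ² = 1/0.08303² = 145.

μ = 0.093, τ = 145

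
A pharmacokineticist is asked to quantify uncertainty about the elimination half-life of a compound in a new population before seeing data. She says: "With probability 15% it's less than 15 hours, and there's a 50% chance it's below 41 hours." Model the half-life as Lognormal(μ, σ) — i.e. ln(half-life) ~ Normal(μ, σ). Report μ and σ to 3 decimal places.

If T ~ Lognormal(μ,σ) then ln T ~ Normal(μ,σ), so the p-quantile of ln T is μ + z_p·σ.
ln(15) = 2.708 and ln(41) = 3.714; z_{0.15} = -1.036, z_{0.5} = 0.
σ = (3.714 − 2.708)/(0 − (-1.036)) = 0.970.
μ = 2.708 − (-1.036)·0.970 = 3.714.

μ ≈ 3.714, σ ≈ 0.970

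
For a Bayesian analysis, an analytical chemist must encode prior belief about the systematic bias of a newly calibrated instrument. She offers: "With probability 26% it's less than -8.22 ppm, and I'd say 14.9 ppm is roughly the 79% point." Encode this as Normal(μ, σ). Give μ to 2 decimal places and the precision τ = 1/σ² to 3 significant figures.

μ = 2.04, τ = 0.00393

The p-quantile of Normal(μ,σ) is μ + z_p·σ, with z_{0.26} = -0.6433 and z_{0.79} = 0.8064.
Eliminate σ: μ = (z₂·x₁ − z₁·x₂)/(z₂ − z₁) = (0.8064·-8.22 − (-0.6433)·14.9)/1.45 = 2.04.
Then σ = (x₂ − x₁)/(z₂ − z₁) = (14.9 − -8.22)/1.45 = 15.95.
Precision τ = 1/σ² = 1/15.95² = 0.00393.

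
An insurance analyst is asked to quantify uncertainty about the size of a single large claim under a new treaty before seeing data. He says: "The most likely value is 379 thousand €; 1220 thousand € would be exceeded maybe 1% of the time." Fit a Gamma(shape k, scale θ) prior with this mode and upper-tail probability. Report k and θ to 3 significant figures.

k ≈ 4.24, θ ≈ 117

Gamma(k,θ) with k>1 has mode (k−1)θ, so θ = 379/(k−1).
Need P(X < 1220) = 0.99 with θ tied to k this way. Start at k = 2, θ = 379: P(X<1220) ≈ 0.831.
Too low — raise k to concentrate. Iterating converges to k ≈ 4.24.
Then θ = 379/(4.24−1) ≈ 117.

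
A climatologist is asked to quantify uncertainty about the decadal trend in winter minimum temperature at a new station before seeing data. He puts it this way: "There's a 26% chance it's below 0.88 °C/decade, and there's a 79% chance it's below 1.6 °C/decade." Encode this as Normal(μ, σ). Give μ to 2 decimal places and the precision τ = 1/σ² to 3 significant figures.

The p-quantile of Normal(μ,σ) is μ + z_p·σ, with z_{0.26} = -0.6433 and z_{0.79} = 0.8064.
Eliminate σ: μ = (z₂·x₁ − z₁·x₂)/(z₂ − z₁) = (0.8064·0.88 − (-0.6433)·1.6)/1.45 = 1.20.
Then σ = (x₂ − x₁)/(z₂ − z₁) = (1.6 − 0.88)/1.45 = 0.50.
Precision τ = 1/σ² = 1/0.4966² = 4.05.

μ = 1.20, τ = 4.05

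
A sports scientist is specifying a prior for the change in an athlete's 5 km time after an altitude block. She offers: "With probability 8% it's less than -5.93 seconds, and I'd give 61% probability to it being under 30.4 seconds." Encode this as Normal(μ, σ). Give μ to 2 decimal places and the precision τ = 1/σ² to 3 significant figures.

For Normal(μ,σ), the p-quantile is μ + z_p·σ. Here z_{0.08} = -1.405, z_{0.61} = 0.2793.
So -5.93 = μ − 1.405σ and 30.4 = μ + 0.2793σ.
Subtracting: σ = (30.4 − -5.93)/(0.2793 − (-1.405)) = 21.57.
Then μ = -5.93 − (-1.405)·21.57 = 24.38.
Precision τ = 1/σ² = 1/21.57² = 0.00215.

μ = 24.38, τ = 0.00215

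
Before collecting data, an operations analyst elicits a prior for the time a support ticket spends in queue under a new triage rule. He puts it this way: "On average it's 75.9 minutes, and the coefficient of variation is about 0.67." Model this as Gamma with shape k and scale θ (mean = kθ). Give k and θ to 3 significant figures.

k ≈ 2.23, θ ≈ 34.1

For Gamma(k, scale θ): mean = kθ, variance = kθ², so CV = 1/√k.
CV = 0.67, hence k = 1/CV² = 2.23.
Then θ = mean/k = 75.9/2.23 = 34.1.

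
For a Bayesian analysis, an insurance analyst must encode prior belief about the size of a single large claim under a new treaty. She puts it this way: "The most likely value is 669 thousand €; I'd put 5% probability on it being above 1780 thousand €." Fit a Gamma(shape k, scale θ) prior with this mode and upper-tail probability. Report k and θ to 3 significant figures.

k ≈ 3.81, θ ≈ 238

Gamma(k,θ) with k>1 has mode (k−1)θ, so θ = 669/(k−1).
Need P(X < 1780) = 0.95 with θ tied to k this way. Start at k = 2, θ = 669: P(X<1780) ≈ 0.744.
Too low — raise k to concentrate. Iterating converges to k ≈ 3.81.
Then θ = 669/(3.81−1) ≈ 238.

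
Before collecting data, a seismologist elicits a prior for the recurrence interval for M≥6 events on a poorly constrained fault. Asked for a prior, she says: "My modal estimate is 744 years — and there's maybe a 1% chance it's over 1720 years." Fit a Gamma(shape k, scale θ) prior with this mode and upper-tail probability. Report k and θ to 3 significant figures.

k ≈ 7.8, θ ≈ 109

Gamma(k,θ) with k>1 has mode (k−1)θ, so θ = 744/(k−1).
Need P(X < 1720) = 0.99 with θ tied to k this way. Start at k = 2, θ = 744: P(X<1720) ≈ 0.672.
Too low — raise k to concentrate. Iterating converges to k ≈ 7.8.
Then θ = 744/(7.8−1) ≈ 109.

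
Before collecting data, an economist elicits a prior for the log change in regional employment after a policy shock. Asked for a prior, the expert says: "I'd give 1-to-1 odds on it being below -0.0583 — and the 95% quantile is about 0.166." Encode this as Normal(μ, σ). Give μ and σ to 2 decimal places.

μ = -0.06, σ = 0.14

For Normal(μ,σ), the p-quantile is μ + z_p·σ. Here z_{0.5} = 0, z_{0.95} = 1.645.
So -0.0583 = μ + 0σ and 0.166 = μ + 1.645σ.
Subtracting: σ = (0.166 − -0.0583)/(1.645 − (0)) = 0.14.
Then μ = -0.0583 − (0)·0.14 = -0.06.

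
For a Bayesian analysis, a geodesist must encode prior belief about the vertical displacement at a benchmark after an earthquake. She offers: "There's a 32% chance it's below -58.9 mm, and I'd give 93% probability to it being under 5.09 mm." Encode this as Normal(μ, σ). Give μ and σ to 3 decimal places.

The p-quantile of Normal(μ,σ) is μ + z_p·σ, with z_{0.32} = -0.4677 and z_{0.93} = 1.476.
Eliminate σ: μ = (z₂·x₁ − z₁·x₂)/(z₂ − z₁) = (1.476·-58.9 − (-0.4677)·5.09)/1.943 = -43.501.
Then σ = (x₂ − x₁)/(z₂ − z₁) = (5.09 − -58.9)/1.943 = 32.925.

μ = -43.501, σ = 32.925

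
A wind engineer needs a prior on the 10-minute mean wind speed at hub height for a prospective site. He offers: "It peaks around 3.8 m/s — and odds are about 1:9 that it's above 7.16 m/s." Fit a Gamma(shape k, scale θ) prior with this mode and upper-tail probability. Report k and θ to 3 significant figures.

k ≈ 5.76, θ ≈ 0.798

Gamma(k,θ) with k>1 has mode (k−1)θ, so θ = 3.8/(k−1).
Need P(X < 7.16) = 0.9 with θ tied to k this way. Start at k = 2, θ = 3.8: P(X<7.16) ≈ 0.562.
Too low — raise k to concentrate. Iterating converges to k ≈ 5.76.
Then θ = 3.8/(5.76−1) ≈ 0.798.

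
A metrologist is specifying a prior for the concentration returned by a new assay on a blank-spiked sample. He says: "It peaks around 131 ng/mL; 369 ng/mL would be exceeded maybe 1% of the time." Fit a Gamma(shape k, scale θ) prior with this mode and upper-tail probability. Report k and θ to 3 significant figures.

Gamma(k,θ) with k>1 has mode (k−1)θ, so θ = 131/(k−1).
Need P(X < 369) = 0.99 with θ tied to k this way. Start at k = 2, θ = 131: P(X<369) ≈ 0.772.
Too low — raise k to concentrate. Iterating converges to k ≈ 5.26.
Then θ = 131/(5.26−1) ≈ 30.7.

k ≈ 5.26, θ ≈ 30.7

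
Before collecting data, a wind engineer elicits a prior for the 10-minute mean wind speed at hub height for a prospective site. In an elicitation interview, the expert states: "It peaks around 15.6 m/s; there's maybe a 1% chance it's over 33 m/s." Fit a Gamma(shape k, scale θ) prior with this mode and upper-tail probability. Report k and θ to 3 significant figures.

k ≈ 9.66, θ ≈ 1.8

Gamma(k,θ) with k>1 has mode (k−1)θ, so θ = 15.6/(k−1).
Need P(X < 33) = 0.99 with θ tied to k this way. Start at k = 2, θ = 15.6: P(X<33) ≈ 0.624.
Too low — raise k to concentrate. Iterating converges to k ≈ 9.66.
Then θ = 15.6/(9.66−1) ≈ 1.8.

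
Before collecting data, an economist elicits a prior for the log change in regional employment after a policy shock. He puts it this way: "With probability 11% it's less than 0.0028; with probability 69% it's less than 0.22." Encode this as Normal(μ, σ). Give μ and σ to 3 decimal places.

For Normal(μ,σ), the p-quantile is μ + z_p·σ. Here z_{0.11} = -1.227, z_{0.69} = 0.4959.
So 0.0028 = μ − 1.227σ and 0.22 = μ + 0.4959σ.
Subtracting: σ = (0.22 − 0.0028)/(0.4959 − (-1.227)) = 0.126.
Then μ = 0.0028 − (-1.227)·0.126 = 0.157.

μ = 0.157, σ = 0.126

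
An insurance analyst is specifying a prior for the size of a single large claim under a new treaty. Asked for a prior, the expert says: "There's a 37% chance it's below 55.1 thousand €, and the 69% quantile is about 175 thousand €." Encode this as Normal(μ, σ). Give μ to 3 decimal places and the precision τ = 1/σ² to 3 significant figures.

The p-quantile of Normal(μ,σ) is μ + z_p·σ, with z_{0.37} = -0.3319 and z_{0.69} = 0.4959.
Eliminate σ: μ = (z₂·x₁ − z₁·x₂)/(z₂ − z₁) = (0.4959·55.1 − (-0.3319)·175)/0.8277 = 103.172.
Then σ = (x₂ − x₁)/(z₂ − z₁) = (175 − 55.1)/0.8277 = 144.859.
Precision τ = 1/σ² = 1/144.9² = 4.77e-05.

μ = 103.172, τ = 4.77e-05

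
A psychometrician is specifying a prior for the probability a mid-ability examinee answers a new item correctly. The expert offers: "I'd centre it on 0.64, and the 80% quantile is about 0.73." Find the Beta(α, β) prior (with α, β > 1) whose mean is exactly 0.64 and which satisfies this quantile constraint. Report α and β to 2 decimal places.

With mean 0.64 fixed, write α = 0.64s, β = 0.36s where s = α+β.
Need P(θ < 0.73) = 0.8 under Beta(0.64s, 0.36s). Normal approximation: (q−m)/√(m(1−m)/s) ≈ z_{0.8} = 0.842, so s ≈ 0.64·0.36·(0.842)²/(0.73−0.64)² = 20.1.
At s = 20.1: P(θ<0.73) ≈ 0.796. Adjusting to match 0.8 gives s ≈ 20.72.
So α = 0.64·20.72 ≈ 13.26, β = 0.36·20.72 ≈ 7.46.

α ≈ 13.26, β ≈ 7.46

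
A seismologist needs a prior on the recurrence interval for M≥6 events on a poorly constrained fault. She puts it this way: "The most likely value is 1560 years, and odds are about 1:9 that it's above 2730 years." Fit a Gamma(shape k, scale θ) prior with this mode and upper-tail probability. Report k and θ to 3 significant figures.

k ≈ 7.06, θ ≈ 257

Gamma(k,θ) with k>1 has mode (k−1)θ, so θ = 1560/(k−1).
Need P(X < 2730) = 0.9 with θ tied to k this way. Start at k = 2, θ = 1560: P(X<2730) ≈ 0.522.
Too low — raise k to concentrate. Iterating converges to k ≈ 7.06.
Then θ = 1560/(7.06−1) ≈ 257.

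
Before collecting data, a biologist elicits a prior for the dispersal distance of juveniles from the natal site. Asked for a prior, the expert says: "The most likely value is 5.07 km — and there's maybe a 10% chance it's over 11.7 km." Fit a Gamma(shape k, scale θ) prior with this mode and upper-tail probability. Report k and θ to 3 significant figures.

Gamma(k,θ) with k>1 has mode (k−1)θ, so θ = 5.07/(k−1).
Need P(X < 11.7) = 0.9 with θ tied to k this way. Start at k = 2, θ = 5.07: P(X<11.7) ≈ 0.671.
Too low — raise k to concentrate. Iterating converges to k ≈ 3.75.
Then θ = 5.07/(3.75−1) ≈ 1.84.

k ≈ 3.75, θ ≈ 1.84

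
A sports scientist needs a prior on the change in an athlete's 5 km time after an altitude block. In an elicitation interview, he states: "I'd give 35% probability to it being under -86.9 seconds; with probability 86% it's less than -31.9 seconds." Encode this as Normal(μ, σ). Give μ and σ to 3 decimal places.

μ = -72.440, σ = 37.526

The p-quantile of Normal(μ,σ) is μ + z_p·σ, with z_{0.35} = -0.3853 and z_{0.86} = 1.08.
Eliminate σ: μ = (z₂·x₁ − z₁·x₂)/(z₂ − z₁) = (1.08·-86.9 − (-0.3853)·-31.9)/1.466 = -72.440.
Then σ = (x₂ − x₁)/(z₂ − z₁) = (-31.9 − -86.9)/1.466 = 37.526.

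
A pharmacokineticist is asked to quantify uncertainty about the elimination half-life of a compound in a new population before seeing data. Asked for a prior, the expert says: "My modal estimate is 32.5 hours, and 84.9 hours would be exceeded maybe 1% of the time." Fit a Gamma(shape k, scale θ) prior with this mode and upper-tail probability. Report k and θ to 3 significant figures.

Gamma(k,θ) with k>1 has mode (k−1)θ, so θ = 32.5/(k−1).
Need P(X < 84.9) = 0.99 with θ tied to k this way. Start at k = 2, θ = 32.5: P(X<84.9) ≈ 0.735.
Too low — raise k to concentrate. Iterating converges to k ≈ 6.04.
Then θ = 32.5/(6.04−1) ≈ 6.45.

k ≈ 6.04, θ ≈ 6.45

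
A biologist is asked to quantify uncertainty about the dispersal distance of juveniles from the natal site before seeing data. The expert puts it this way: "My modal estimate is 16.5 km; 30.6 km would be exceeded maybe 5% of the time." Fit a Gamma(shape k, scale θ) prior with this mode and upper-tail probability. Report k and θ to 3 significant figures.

k ≈ 8.3, θ ≈ 2.26

Gamma(k,θ) with k>1 has mode (k−1)θ, so θ = 16.5/(k−1).
Need P(X < 30.6) = 0.95 with θ tied to k this way. Start at k = 2, θ = 16.5: P(X<30.6) ≈ 0.553.
Too low — raise k to concentrate. Iterating converges to k ≈ 8.3.
Then θ = 16.5/(8.3−1) ≈ 2.26.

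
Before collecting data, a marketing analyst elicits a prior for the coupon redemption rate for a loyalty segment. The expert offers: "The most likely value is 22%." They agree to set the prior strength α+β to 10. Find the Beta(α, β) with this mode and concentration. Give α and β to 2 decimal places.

α = 2.76, β = 7.24

For α,β > 1 the Beta mode is (α−1)/(α+β−2). With α+β = 10, the mode is (α−1)/8.
Set (α−1)/8 = 0.22 → α = 1 + 0.22·8 = 2.76.
β = 10 − α = 7.24.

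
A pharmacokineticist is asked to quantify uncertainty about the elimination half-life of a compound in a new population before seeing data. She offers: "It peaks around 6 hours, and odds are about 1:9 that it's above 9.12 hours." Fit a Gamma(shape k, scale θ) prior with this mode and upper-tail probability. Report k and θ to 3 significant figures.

k ≈ 11.6, θ ≈ 0.564

Gamma(k,θ) with k>1 has mode (k−1)θ, so θ = 6/(k−1).
Need P(X < 9.12) = 0.9 with θ tied to k this way. Start at k = 2, θ = 6: P(X<9.12) ≈ 0.449.
Too low — raise k to concentrate. Iterating converges to k ≈ 11.6.
Then θ = 6/(11.6−1) ≈ 0.564.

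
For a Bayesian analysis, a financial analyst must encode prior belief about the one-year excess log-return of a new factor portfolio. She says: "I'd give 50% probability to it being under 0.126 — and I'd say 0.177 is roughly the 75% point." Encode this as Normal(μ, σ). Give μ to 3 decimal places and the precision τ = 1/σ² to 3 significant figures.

For Normal(μ,σ), the p-quantile is μ + z_p·σ. Here z_{0.5} = 0, z_{0.75} = 0.6745.
So 0.126 = μ + 0σ and 0.177 = μ + 0.6745σ.
Subtracting: σ = (0.177 − 0.126)/(0.6745 − (0)) = 0.076.
Then μ = 0.126 − (0)·0.076 = 0.126.
Precision τ = 1/σ² = 1/0.07561² = 175.

μ = 0.126, τ = 175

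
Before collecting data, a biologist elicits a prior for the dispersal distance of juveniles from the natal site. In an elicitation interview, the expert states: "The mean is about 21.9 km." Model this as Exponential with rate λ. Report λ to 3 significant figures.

λ ≈ 0.0457

Exponential mean = 1/λ, so λ = 1/21.9 = 0.0457.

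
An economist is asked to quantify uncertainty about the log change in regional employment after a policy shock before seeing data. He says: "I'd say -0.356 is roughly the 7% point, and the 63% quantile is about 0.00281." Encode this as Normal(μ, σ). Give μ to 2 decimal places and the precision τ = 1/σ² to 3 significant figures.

μ = -0.06, τ = 25.4

For Normal(μ,σ), the p-quantile is μ + z_p·σ. Here z_{0.07} = -1.476, z_{0.63} = 0.3319.
So -0.356 = μ − 1.476σ and 0.00281 = μ + 0.3319σ.
Subtracting: σ = (0.00281 − -0.356)/(0.3319 − (-1.476)) = 0.20.
Then μ = -0.356 − (-1.476)·0.20 = -0.06.
Precision τ = 1/σ² = 1/0.1985² = 25.4.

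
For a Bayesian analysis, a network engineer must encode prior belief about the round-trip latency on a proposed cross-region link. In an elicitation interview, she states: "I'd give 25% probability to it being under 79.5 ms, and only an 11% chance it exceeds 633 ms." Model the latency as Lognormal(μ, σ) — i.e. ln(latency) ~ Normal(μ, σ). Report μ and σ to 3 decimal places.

If T ~ Lognormal(μ,σ) then ln T ~ Normal(μ,σ), so the p-quantile of ln T is μ + z_p·σ.
ln(79.5) = 4.376 and ln(633) = 6.45; z_{0.25} = -0.6745, z_{0.89} = 1.227.
σ = (6.45 − 4.376)/(1.227 − (-0.6745)) = 1.091.
μ = 4.376 − (-0.6745)·1.091 = 5.112.

μ ≈ 5.112, σ ≈ 1.091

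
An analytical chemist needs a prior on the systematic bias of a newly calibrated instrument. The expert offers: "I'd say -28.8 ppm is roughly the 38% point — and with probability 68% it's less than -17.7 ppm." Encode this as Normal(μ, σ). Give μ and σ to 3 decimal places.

μ = -24.414, σ = 14.356

For Normal(μ,σ), the p-quantile is μ + z_p·σ. Here z_{0.38} = -0.3055, z_{0.68} = 0.4677.
So -28.8 = μ − 0.3055σ and -17.7 = μ + 0.4677σ.
Subtracting: σ = (-17.7 − -28.8)/(0.4677 − (-0.3055)) = 14.356.
Then μ = -28.8 − (-0.3055)·14.356 = -24.414.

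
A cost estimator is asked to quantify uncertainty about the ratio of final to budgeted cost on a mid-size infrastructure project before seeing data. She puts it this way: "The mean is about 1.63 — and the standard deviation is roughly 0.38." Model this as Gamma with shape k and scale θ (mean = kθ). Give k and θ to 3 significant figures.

k ≈ 18.4, θ ≈ 0.0886

For Gamma(k, scale θ): mean = kθ, variance = kθ², so CV = 1/√k.
CV = SD/mean = 0.38/1.63 = 0.2331, hence k = 1/CV² = 18.4.
Then θ = mean/k = 1.63/18.4 = 0.0886.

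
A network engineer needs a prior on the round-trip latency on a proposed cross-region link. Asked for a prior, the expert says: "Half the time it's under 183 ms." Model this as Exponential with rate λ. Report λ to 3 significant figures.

λ ≈ 0.00379

Exponential median = ln 2 / λ, so λ = ln 2 / 183.0 = 0.00379.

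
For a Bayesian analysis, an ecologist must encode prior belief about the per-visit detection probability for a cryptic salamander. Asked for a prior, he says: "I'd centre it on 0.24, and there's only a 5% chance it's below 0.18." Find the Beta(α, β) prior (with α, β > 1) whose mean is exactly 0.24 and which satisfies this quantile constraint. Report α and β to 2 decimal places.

With mean 0.24 fixed, write α = 0.24s, β = 0.76s where s = α+β.
Need P(θ < 0.18) = 0.05 under Beta(0.24s, 0.76s). Normal approximation: (q−m)/√(m(1−m)/s) ≈ z_{0.05} = -1.64, so s ≈ 0.24·0.76·(-1.64)²/(0.18−0.24)² = 137.1.
At s = 137.1: P(θ<0.18) ≈ 0.043. Adjusting to match 0.05 gives s ≈ 125.68.
So α = 0.24·125.68 ≈ 30.16, β = 0.76·125.68 ≈ 95.52.

α ≈ 30.16, β ≈ 95.52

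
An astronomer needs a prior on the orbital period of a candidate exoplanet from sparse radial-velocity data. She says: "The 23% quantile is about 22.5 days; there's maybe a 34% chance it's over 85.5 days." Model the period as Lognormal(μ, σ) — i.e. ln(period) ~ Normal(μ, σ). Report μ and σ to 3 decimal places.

If T ~ Lognormal(μ,σ) then ln T ~ Normal(μ,σ), so the p-quantile of ln T is μ + z_p·σ.
ln(22.5) = 3.114 and ln(85.5) = 4.449; z_{0.23} = -0.7388, z_{0.66} = 0.4125.
σ = (4.449 − 3.114)/(0.4125 − (-0.7388)) = 1.160.
μ = 3.114 − (-0.7388)·1.160 = 3.970.

μ ≈ 3.970, σ ≈ 1.160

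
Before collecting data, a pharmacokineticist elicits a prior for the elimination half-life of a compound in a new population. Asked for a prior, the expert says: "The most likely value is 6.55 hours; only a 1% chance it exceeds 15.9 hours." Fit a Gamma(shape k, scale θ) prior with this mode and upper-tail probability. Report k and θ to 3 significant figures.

Gamma(k,θ) with k>1 has mode (k−1)θ, so θ = 6.55/(k−1).
Need P(X < 15.9) = 0.99 with θ tied to k this way. Start at k = 2, θ = 6.55: P(X<15.9) ≈ 0.697.
Too low — raise k to concentrate. Iterating converges to k ≈ 7.01.
Then θ = 6.55/(7.01−1) ≈ 1.09.

k ≈ 7.01, θ ≈ 1.09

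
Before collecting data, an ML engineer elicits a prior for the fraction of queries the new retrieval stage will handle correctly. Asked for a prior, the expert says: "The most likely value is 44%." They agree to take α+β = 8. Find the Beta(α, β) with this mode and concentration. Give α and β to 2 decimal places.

α = 3.64, β = 4.36

For α,β > 1 the Beta mode is (α−1)/(α+β−2). With α+β = 8, the mode is (α−1)/6.
Set (α−1)/6 = 0.44 → α = 1 + 0.44·6 = 3.64.
β = 8 − α = 4.36.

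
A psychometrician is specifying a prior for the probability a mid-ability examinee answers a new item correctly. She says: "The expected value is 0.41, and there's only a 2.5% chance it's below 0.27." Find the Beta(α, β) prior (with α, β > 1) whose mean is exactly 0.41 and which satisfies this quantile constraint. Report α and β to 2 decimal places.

α ≈ 17.78, β ≈ 25.59

With mean 0.41 fixed, write α = 0.41s, β = 0.59s where s = α+β.
Need P(θ < 0.27) = 0.025 under Beta(0.41s, 0.59s). Normal approximation: (q−m)/√(m(1−m)/s) ≈ z_{0.025} = -1.96, so s ≈ 0.41·0.59·(-1.96)²/(0.27−0.41)² = 47.4.
At s = 47.4: P(θ<0.27) ≈ 0.020. Adjusting to match 0.025 gives s ≈ 43.38.
So α = 0.41·43.38 ≈ 17.78, β = 0.59·43.38 ≈ 25.59.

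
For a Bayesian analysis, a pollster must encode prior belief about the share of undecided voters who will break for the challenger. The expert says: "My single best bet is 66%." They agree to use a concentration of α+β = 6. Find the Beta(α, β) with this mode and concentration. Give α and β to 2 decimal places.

For α,β > 1 the Beta mode is (α−1)/(α+β−2). With α+β = 6, the mode is (α−1)/4.
Set (α−1)/4 = 0.66 → α = 1 + 0.66·4 = 3.64.
β = 6 − α = 2.36.

α = 3.64, β = 2.36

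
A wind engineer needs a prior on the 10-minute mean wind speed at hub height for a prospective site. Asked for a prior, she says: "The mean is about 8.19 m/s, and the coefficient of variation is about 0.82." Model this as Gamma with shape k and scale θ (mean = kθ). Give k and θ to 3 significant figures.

For Gamma(k, scale θ): mean = kθ, variance = kθ², so CV = 1/√k.
CV = 0.82, hence k = 1/CV² = 1.49.
Then θ = mean/k = 8.19/1.49 = 5.51.

k ≈ 1.49, θ ≈ 5.51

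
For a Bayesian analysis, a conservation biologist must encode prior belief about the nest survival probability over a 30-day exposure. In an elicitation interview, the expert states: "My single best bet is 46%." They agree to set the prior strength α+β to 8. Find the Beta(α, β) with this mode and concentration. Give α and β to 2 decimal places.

For α,β > 1 the Beta mode is (α−1)/(α+β−2). With α+β = 8, the mode is (α−1)/6.
Set (α−1)/6 = 0.46 → α = 1 + 0.46·6 = 3.76.
β = 8 − α = 4.24.

α = 3.76, β = 4.24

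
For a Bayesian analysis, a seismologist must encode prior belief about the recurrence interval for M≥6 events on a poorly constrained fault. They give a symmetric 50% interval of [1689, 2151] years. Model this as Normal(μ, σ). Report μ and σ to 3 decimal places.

μ = 1920.000, σ = 342.481

A symmetric 50% interval runs μ ± z·σ with z = 0.6745.
Half-width = 231, so σ = 231/0.6745 = 342.481.
μ is the interval midpoint, 1920.000.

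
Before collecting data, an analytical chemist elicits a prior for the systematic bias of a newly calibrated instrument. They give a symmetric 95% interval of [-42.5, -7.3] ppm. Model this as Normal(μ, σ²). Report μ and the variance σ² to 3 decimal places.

A symmetric 95% interval runs μ ± z·σ with z = 1.96.
Half-width = 17.6, so σ = 17.6/1.96 = 8.9798 and σ² = 80.636.
μ is the interval midpoint, -24.900.

μ = -24.900, σ² = 80.636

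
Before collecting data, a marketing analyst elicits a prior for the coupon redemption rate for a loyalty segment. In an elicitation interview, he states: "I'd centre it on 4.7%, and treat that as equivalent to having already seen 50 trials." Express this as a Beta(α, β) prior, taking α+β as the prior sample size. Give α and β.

Under the effective-sample-size interpretation, Beta(α, β) has prior mean α/(α+β) and prior sample size α+β.
So α+β = 50 and α/(α+β) = 0.047, giving α = 0.047·50 = 2.35 and β = 50 − 2.35 = 47.65.

α = 2.35, β = 47.65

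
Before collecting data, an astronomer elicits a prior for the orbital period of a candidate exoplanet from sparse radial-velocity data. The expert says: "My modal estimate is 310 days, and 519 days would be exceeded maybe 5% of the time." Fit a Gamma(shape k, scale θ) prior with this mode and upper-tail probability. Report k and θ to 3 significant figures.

k ≈ 11.5, θ ≈ 29.5

Gamma(k,θ) with k>1 has mode (k−1)θ, so θ = 310/(k−1).
Need P(X < 519) = 0.95 with θ tied to k this way. Start at k = 2, θ = 310: P(X<519) ≈ 0.499.
Too low — raise k to concentrate. Iterating converges to k ≈ 11.5.
Then θ = 310/(11.5−1) ≈ 29.5.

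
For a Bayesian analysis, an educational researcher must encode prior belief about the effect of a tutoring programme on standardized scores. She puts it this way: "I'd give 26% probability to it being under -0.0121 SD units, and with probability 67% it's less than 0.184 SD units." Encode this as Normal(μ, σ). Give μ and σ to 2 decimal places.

The p-quantile of Normal(μ,σ) is μ + z_p·σ, with z_{0.26} = -0.6433 and z_{0.67} = 0.4399.
Eliminate σ: μ = (z₂·x₁ − z₁·x₂)/(z₂ − z₁) = (0.4399·-0.0121 − (-0.6433)·0.184)/1.083 = 0.10.
Then σ = (x₂ − x₁)/(z₂ − z₁) = (0.184 − -0.0121)/1.083 = 0.18.

μ = 0.10, σ = 0.18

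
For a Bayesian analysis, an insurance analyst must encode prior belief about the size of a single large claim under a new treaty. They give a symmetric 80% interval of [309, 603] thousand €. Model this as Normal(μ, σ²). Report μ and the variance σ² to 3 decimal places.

A symmetric 80% interval runs μ ± z·σ with z = 1.282.
Half-width = 147, so σ = 147/1.282 = 114.7047 and σ² = 13157.170.
μ is the interval midpoint, 456.000.

μ = 456.000, σ² = 13157.170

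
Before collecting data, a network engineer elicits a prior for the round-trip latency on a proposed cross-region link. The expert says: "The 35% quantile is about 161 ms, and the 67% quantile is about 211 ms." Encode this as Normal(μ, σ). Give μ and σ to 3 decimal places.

μ = 184.346, σ = 60.589

For Normal(μ,σ), the p-quantile is μ + z_p·σ. Here z_{0.35} = -0.3853, z_{0.67} = 0.4399.
So 161 = μ − 0.3853σ and 211 = μ + 0.4399σ.
Subtracting: σ = (211 − 161)/(0.4399 − (-0.3853)) = 60.589.
Then μ = 161 − (-0.3853)·60.589 = 184.346.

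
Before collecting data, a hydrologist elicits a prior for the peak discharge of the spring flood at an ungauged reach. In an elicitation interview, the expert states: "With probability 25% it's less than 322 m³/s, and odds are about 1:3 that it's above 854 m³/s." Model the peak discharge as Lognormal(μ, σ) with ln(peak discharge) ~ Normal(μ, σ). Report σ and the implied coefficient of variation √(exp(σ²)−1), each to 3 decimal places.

If T ~ Lognormal(μ,σ) then ln T ~ Normal(μ,σ), so the p-quantile of ln T is μ + z_p·σ.
ln(322) = 5.775 and ln(854) = 6.75; z_{0.25} = -0.6745, z_{0.75} = 0.6745.
σ = (6.75 − 5.775)/(0.6745 − (-0.6745)) = 0.723.
μ = 5.775 − (-0.6745)·0.723 = 6.262.
CV = √(exp(σ²)−1) = √(exp(0.5228)−1) = 0.829.

σ ≈ 0.723, CV ≈ 0.829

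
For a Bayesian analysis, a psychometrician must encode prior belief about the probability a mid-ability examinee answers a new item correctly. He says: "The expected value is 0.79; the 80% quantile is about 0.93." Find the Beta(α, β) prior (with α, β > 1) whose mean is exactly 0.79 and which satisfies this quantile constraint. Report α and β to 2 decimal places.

With mean 0.79 fixed, write α = 0.79s, β = 0.21s where s = α+β.
Need P(θ < 0.93) = 0.8 under Beta(0.79s, 0.21s). Normal approximation: (q−m)/√(m(1−m)/s) ≈ z_{0.8} = 0.842, so s ≈ 0.79·0.21·(0.842)²/(0.93−0.79)² = 6.0.
At s = 6.0: P(θ<0.93) ≈ 0.805. Adjusting to match 0.8 gives s ≈ 5.84.
So α = 0.79·5.84 ≈ 4.61, β = 0.21·5.84 ≈ 1.23.

α ≈ 4.61, β ≈ 1.23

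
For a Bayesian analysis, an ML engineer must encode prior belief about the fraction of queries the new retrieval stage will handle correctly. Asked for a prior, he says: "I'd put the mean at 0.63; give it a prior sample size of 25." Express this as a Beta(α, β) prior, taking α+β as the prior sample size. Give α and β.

α = 15.75, β = 9.25

Under the effective-sample-size interpretation, Beta(α, β) has prior mean α/(α+β) and prior sample size α+β.
So α+β = 25 and α/(α+β) = 0.63, giving α = 0.63·25 = 15.75 and β = 25 − 15.75 = 9.25.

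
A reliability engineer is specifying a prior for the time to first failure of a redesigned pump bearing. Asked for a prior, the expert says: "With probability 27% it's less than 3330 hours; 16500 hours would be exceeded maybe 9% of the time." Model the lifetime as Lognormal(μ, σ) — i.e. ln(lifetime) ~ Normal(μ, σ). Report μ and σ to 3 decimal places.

μ ≈ 8.613, σ ≈ 0.819

If T ~ Lognormal(μ,σ) then ln T ~ Normal(μ,σ), so the p-quantile of ln T is μ + z_p·σ.
ln(3330) = 8.111 and ln(16500) = 9.711; z_{0.27} = -0.6128, z_{0.91} = 1.341.
σ = (9.711 − 8.111)/(1.341 − (-0.6128)) = 0.819.
μ = 8.111 − (-0.6128)·0.819 = 8.613.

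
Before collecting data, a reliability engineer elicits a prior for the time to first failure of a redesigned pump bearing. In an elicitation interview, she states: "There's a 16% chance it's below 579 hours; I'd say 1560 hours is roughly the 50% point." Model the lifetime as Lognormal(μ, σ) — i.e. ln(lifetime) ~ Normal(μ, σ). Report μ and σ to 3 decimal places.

If T ~ Lognormal(μ,σ) then ln T ~ Normal(μ,σ), so the p-quantile of ln T is μ + z_p·σ.
ln(579) = 6.361 and ln(1560) = 7.352; z_{0.16} = -0.9945, z_{0.5} = 0.
σ = (7.352 − 6.361)/(0 − (-0.9945)) = 0.997.
μ = 6.361 − (-0.9945)·0.997 = 7.352.

μ ≈ 7.352, σ ≈ 0.997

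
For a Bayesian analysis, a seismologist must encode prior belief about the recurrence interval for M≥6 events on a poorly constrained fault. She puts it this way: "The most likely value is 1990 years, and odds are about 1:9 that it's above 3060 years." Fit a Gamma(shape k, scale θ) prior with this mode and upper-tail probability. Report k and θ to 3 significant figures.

Gamma(k,θ) with k>1 has mode (k−1)θ, so θ = 1990/(k−1).
Need P(X < 3060) = 0.9 with θ tied to k this way. Start at k = 2, θ = 1990: P(X<3060) ≈ 0.455.
Too low — raise k to concentrate. Iterating converges to k ≈ 11.1.
Then θ = 1990/(11.1−1) ≈ 197.

k ≈ 11.1, θ ≈ 197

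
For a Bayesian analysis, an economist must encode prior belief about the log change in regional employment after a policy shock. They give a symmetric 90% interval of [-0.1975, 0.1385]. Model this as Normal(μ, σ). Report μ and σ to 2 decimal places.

μ = -0.03, σ = 0.10

A symmetric 90% interval runs μ ± z·σ with z = 1.645.
Half-width = 0.168, so σ = 0.168/1.645 = 0.10.
μ is the interval midpoint, -0.03.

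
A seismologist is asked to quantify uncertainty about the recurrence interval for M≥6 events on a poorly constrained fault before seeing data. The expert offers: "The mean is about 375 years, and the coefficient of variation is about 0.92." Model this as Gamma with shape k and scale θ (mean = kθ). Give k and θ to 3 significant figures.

k ≈ 1.18, θ ≈ 317

For Gamma(k, scale θ): mean = kθ, variance = kθ², so CV = 1/√k.
CV = 0.92, hence k = 1/CV² = 1.18.
Then θ = mean/k = 375/1.18 = 317.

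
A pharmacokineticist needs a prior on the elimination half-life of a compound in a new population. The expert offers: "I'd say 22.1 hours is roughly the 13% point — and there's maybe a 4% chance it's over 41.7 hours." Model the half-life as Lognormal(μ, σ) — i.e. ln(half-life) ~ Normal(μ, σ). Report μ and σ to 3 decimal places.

If T ~ Lognormal(μ,σ) then ln T ~ Normal(μ,σ), so the p-quantile of ln T is μ + z_p·σ.
ln(22.1) = 3.096 and ln(41.7) = 3.731; z_{0.13} = -1.126, z_{0.96} = 1.751.
σ = (3.731 − 3.096)/(1.751 − (-1.126)) = 0.221.
μ = 3.096 − (-1.126)·0.221 = 3.344.

μ ≈ 3.344, σ ≈ 0.221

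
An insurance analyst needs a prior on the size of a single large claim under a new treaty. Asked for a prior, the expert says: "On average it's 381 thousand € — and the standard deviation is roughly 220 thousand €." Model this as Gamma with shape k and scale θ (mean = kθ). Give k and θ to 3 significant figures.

For Gamma(k, scale θ): mean = kθ, variance = kθ², so CV = 1/√k.
CV = SD/mean = 220/381 = 0.5774, hence k = 1/CV² = 3.
Then θ = mean/k = 381/3 = 127.

k ≈ 3, θ ≈ 127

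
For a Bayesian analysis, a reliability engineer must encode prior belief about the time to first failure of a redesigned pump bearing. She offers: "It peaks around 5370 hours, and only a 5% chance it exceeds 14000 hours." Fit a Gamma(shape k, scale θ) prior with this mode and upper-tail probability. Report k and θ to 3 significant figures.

k ≈ 3.94, θ ≈ 1820

Gamma(k,θ) with k>1 has mode (k−1)θ, so θ = 5370/(k−1).
Need P(X < 14000) = 0.95 with θ tied to k this way. Start at k = 2, θ = 5370: P(X<14000) ≈ 0.734.
Too low — raise k to concentrate. Iterating converges to k ≈ 3.94.
Then θ = 5370/(3.94−1) ≈ 1820.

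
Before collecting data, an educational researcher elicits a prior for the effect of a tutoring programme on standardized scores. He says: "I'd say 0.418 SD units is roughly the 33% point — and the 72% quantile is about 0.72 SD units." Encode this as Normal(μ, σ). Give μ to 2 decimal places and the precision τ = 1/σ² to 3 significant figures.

For Normal(μ,σ), the p-quantile is μ + z_p·σ. Here z_{0.33} = -0.4399, z_{0.72} = 0.5828.
So 0.418 = μ − 0.4399σ and 0.72 = μ + 0.5828σ.
Subtracting: σ = (0.72 − 0.418)/(0.5828 − (-0.4399)) = 0.30.
Then μ = 0.418 − (-0.4399)·0.30 = 0.55.
Precision τ = 1/σ² = 1/0.2953² = 11.5.

μ = 0.55, τ = 11.5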